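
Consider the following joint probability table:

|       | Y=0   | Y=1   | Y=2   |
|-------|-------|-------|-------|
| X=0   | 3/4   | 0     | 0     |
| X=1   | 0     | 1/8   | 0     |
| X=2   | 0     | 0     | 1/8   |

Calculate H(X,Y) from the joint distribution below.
H(X,Y) = -Σ P(X,Y) log₂ P(X,Y), summed over the non-zero cells:
H(X,Y) = -[(3/4)·log₂(3/4) + (1/8)·log₂(1/8) + (1/8)·log₂(1/8)]
  = 0.3113 + 0.3750 + 0.3750
  = 1.0613 bits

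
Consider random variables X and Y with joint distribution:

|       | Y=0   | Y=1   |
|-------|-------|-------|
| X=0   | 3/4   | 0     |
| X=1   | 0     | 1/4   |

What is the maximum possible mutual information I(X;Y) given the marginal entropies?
The upper bound on mutual information is I(X;Y) ≤ min(H(X), H(Y)).

Marginal P(X) (row sums):
  P(X=0) = 3/4 + 0 = 3/4
  P(X=1) = 0 + 1/4 = 1/4
Marginal P(Y) (column sums):
  P(Y=0) = 3/4 + 0 = 3/4
  P(Y=1) = 0 + 1/4 = 1/4

H(X) = -[(3/4)·log₂(3/4) + (1/4)·log₂(1/4)]
  = 0.3113 + 0.5000
  = 0.8113 bits
H(Y) = -[(3/4)·log₂(3/4) + (1/4)·log₂(1/4)]
  = 0.3113 + 0.5000
  = 0.8113 bits

Maximum possible I(X;Y) = min(0.8113, 0.8113) = 0.8113 bits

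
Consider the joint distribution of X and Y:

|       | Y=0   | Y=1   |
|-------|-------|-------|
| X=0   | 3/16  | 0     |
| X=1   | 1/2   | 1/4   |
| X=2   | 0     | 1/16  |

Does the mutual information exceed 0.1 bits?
Marginal P(X) (row sums):
  P(X=0) = 3/16 + 0 = 3/16
  P(X=1) = 1/2 + 1/4 = 3/4
  P(X=2) = 0 + 1/16 = 1/16
Marginal P(Y) (column sums):
  P(Y=0) = 3/16 + 1/2 + 0 = 11/16
  P(Y=1) = 0 + 1/4 + 1/16 = 5/16

H(X) = -[(3/16)·log₂(3/16) + (3/4)·log₂(3/4) + (1/16)·log₂(1/16)]
  = 0.4528 + 0.3113 + 0.2500
  = 1.0141 bits
H(Y) = -[(11/16)·log₂(11/16) + (5/16)·log₂(5/16)]
  = 0.3716 + 0.5244
  = 0.8960 bits
H(X,Y) = -[(3/16)·log₂(3/16) + (1/2)·log₂(1/2) + (1/4)·log₂(1/4) + (1/16)·log₂(1/16)]
  = 0.4528 + 0.5000 + 0.5000 + 0.2500
  = 1.7028 bits

I(X;Y) = H(X) + H(Y) - H(X,Y)
  = 1.0141 + 0.8960 - 1.7028
  = 0.2073 bits

Yes. I(X;Y) = 0.2073 bits, which is > 0.1 bits.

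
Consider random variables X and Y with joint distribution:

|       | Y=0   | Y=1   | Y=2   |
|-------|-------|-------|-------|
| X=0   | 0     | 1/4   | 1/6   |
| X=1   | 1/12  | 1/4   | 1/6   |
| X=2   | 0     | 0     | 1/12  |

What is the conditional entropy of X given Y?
Marginal P(Y) (column sums):
  P(Y=0) = 0 + 1/12 + 0 = 1/12
  P(Y=1) = 1/4 + 1/4 + 0 = 1/2
  P(Y=2) = 1/6 + 1/6 + 1/12 = 5/12

H(X|Y) = -Σ P(X,Y)·log₂ P(X|Y), where P(X|Y) = P(X,Y) / P(Y)
  (cells with P(X,Y) = 0 contribute 0)
  (X=0,Y=1): P(X|Y) = (1/4)/(1/2) = 1/2;  -(1/4)·log₂(1/2) = 0.2500
  (X=0,Y=2): P(X|Y) = (1/6)/(5/12) = 2/5;  -(1/6)·log₂(2/5) = 0.2203
  (X=1,Y=0): P(X|Y) = (1/12)/(1/12) = 1;  -(1/12)·log₂(1) = 0.0000
  (X=1,Y=1): P(X|Y) = (1/4)/(1/2) = 1/2;  -(1/4)·log₂(1/2) = 0.2500
  (X=1,Y=2): P(X|Y) = (1/6)/(5/12) = 2/5;  -(1/6)·log₂(2/5) = 0.2203
  (X=2,Y=2): P(X|Y) = (1/12)/(5/12) = 1/5;  -(1/12)·log₂(1/5) = 0.1935
H(X|Y) = 0.2500 + 0.2203 + 0.0000 + 0.2500 + 0.2203 + 0.1935
  = 1.1341 bits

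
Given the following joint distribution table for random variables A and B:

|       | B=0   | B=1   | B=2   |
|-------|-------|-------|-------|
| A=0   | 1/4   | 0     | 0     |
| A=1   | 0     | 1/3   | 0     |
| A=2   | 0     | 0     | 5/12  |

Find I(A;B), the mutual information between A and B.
Marginal P(A) (row sums):
  P(A=0) = 1/4 + 0 + 0 = 1/4
  P(A=1) = 0 + 1/3 + 0 = 1/3
  P(A=2) = 0 + 0 + 5/12 = 5/12
Marginal P(B) (column sums):
  P(B=0) = 1/4 + 0 + 0 = 1/4
  P(B=1) = 0 + 1/3 + 0 = 1/3
  P(B=2) = 0 + 0 + 5/12 = 5/12

H(A) = -[(1/4)·log₂(1/4) + (1/3)·log₂(1/3) + (5/12)·log₂(5/12)]
  = 0.5000 + 0.5283 + 0.5263
  = 1.5546 bits
H(B) = -[(1/4)·log₂(1/4) + (1/3)·log₂(1/3) + (5/12)·log₂(5/12)]
  = 0.5000 + 0.5283 + 0.5263
  = 1.5546 bits
H(A,B) = -[(1/4)·log₂(1/4) + (1/3)·log₂(1/3) + (5/12)·log₂(5/12)]
  = 0.5000 + 0.5283 + 0.5263
  = 1.5546 bits

I(A;B) = H(A) + H(B) - H(A,B)
  = 1.5546 + 1.5546 - 1.5546
  = 1.5546 bits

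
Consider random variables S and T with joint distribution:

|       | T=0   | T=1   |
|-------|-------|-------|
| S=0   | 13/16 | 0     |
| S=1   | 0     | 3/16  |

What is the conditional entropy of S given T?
Marginal P(T) (column sums):
  P(T=0) = 13/16 + 0 = 13/16
  P(T=1) = 0 + 3/16 = 3/16

H(S|T) = -Σ P(S,T)·log₂ P(S|T), where P(S|T) = P(S,T) / P(T)
  (cells with P(S,T) = 0 contribute 0)
  (S=0,T=0): P(S|T) = (13/16)/(13/16) = 1;  -(13/16)·log₂(1) = 0.0000
  (S=1,T=1): P(S|T) = (3/16)/(3/16) = 1;  -(3/16)·log₂(1) = 0.0000
H(S|T) = 0.0000 + 0.0000
  = 0.0000 bits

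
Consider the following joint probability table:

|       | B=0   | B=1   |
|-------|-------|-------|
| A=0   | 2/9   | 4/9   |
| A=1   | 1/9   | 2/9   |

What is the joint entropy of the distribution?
H(A,B) = -Σ P(A,B) log₂ P(A,B), summed over the non-zero cells:
H(A,B) = -[(2/9)·log₂(2/9) + (4/9)·log₂(4/9) + (1/9)·log₂(1/9) + (2/9)·log₂(2/9)]
  = 0.4822 + 0.5200 + 0.3522 + 0.4822
  = 1.8366 bits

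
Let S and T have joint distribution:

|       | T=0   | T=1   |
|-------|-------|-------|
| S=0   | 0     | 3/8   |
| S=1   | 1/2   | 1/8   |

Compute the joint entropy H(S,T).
H(S,T) = -Σ P(S,T) log₂ P(S,T), summed over the non-zero cells:
H(S,T) = -[(3/8)·log₂(3/8) + (1/2)·log₂(1/2) + (1/8)·log₂(1/8)]
  = 0.5306 + 0.5000 + 0.3750
  = 1.4056 bits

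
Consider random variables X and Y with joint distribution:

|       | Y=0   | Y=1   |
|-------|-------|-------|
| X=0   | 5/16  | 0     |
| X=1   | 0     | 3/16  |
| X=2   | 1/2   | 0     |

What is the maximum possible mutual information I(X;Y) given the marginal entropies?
The upper bound on mutual information is I(X;Y) ≤ min(H(X), H(Y)).

Marginal P(X) (row sums):
  P(X=0) = 5/16 + 0 = 5/16
  P(X=1) = 0 + 3/16 = 3/16
  P(X=2) = 1/2 + 0 = 1/2
Marginal P(Y) (column sums):
  P(Y=0) = 5/16 + 0 + 1/2 = 13/16
  P(Y=1) = 0 + 3/16 + 0 = 3/16

H(X) = -[(5/16)·log₂(5/16) + (3/16)·log₂(3/16) + (1/2)·log₂(1/2)]
  = 0.5244 + 0.4528 + 0.5000
  = 1.4772 bits
H(Y) = -[(13/16)·log₂(13/16) + (3/16)·log₂(3/16)]
  = 0.2434 + 0.4528
  = 0.6962 bits

Maximum possible I(X;Y) = min(1.4772, 0.6962) = 0.6962 bits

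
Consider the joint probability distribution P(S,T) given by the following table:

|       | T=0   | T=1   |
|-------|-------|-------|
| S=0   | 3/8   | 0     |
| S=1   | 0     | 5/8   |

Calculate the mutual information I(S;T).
Marginal P(S) (row sums):
  P(S=0) = 3/8 + 0 = 3/8
  P(S=1) = 0 + 5/8 = 5/8
Marginal P(T) (column sums):
  P(T=0) = 3/8 + 0 = 3/8
  P(T=1) = 0 + 5/8 = 5/8

H(S) = -[(3/8)·log₂(3/8) + (5/8)·log₂(5/8)]
  = 0.5306 + 0.4238
  = 0.9544 bits
H(T) = -[(3/8)·log₂(3/8) + (5/8)·log₂(5/8)]
  = 0.5306 + 0.4238
  = 0.9544 bits
H(S,T) = -[(3/8)·log₂(3/8) + (5/8)·log₂(5/8)]
  = 0.5306 + 0.4238
  = 0.9544 bits

I(S;T) = H(S) + H(T) - H(S,T)
  = 0.9544 + 0.9544 - 0.9544
  = 0.9544 bits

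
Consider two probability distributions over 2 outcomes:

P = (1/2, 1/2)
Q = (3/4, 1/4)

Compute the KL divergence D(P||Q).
D(P||Q) = Σ P(i) log₂(P(i)/Q(i))
  i=0: (1/2) × log₂((1/2)/(3/4)) = (1/2) × log₂(2/3) = -0.2925
  i=1: (1/2) × log₂((1/2)/(1/4)) = (1/2) × log₂(2) = 0.5000
D(P||Q) = -0.2925 + 0.5000
  = 0.2075 bits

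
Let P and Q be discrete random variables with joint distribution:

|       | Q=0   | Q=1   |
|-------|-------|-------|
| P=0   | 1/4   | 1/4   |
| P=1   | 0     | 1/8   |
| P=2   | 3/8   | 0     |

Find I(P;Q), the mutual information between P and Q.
Marginal P(P) (row sums):
  P(P=0) = 1/4 + 1/4 = 1/2
  P(P=1) = 0 + 1/8 = 1/8
  P(P=2) = 3/8 + 0 = 3/8
Marginal P(Q) (column sums):
  P(Q=0) = 1/4 + 0 + 3/8 = 5/8
  P(Q=1) = 1/4 + 1/8 + 0 = 3/8

H(P) = -[(1/2)·log₂(1/2) + (1/8)·log₂(1/8) + (3/8)·log₂(3/8)]
  = 0.5000 + 0.3750 + 0.5306
  = 1.4056 bits
H(Q) = -[(5/8)·log₂(5/8) + (3/8)·log₂(3/8)]
  = 0.4238 + 0.5306
  = 0.9544 bits
H(P,Q) = -[(1/4)·log₂(1/4) + (1/4)·log₂(1/4) + (1/8)·log₂(1/8) + (3/8)·log₂(3/8)]
  = 0.5000 + 0.5000 + 0.3750 + 0.5306
  = 1.9056 bits

I(P;Q) = H(P) + H(Q) - H(P,Q)
  = 1.4056 + 0.9544 - 1.9056
  = 0.4544 bits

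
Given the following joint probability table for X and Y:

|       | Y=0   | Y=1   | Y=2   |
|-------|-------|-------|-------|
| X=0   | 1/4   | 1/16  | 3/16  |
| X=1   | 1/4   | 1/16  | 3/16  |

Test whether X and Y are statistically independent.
Marginal P(X) (row sums):
  P(X=0) = 1/4 + 1/16 + 3/16 = 1/2
  P(X=1) = 1/4 + 1/16 + 3/16 = 1/2
Marginal P(Y) (column sums):
  P(Y=0) = 1/4 + 1/4 = 1/2
  P(Y=1) = 1/16 + 1/16 = 1/8
  P(Y=2) = 3/16 + 3/16 = 3/8

X and Y are independent iff P(X=i,Y=j) = P(X=i)·P(Y=j) for every cell.
  P(X=0)·P(Y=0) = 1/2 × 1/2 = 1/4 = P(X=0,Y=0) ✓
  P(X=0)·P(Y=1) = 1/2 × 1/8 = 1/16 = P(X=0,Y=1) ✓
  P(X=0)·P(Y=2) = 1/2 × 3/8 = 3/16 = P(X=0,Y=2) ✓
  P(X=1)·P(Y=0) = 1/2 × 1/2 = 1/4 = P(X=1,Y=0) ✓
  P(X=1)·P(Y=1) = 1/2 × 1/8 = 1/16 = P(X=1,Y=1) ✓
  P(X=1)·P(Y=2) = 1/2 × 3/8 = 3/16 = P(X=1,Y=2) ✓

Yes, X and Y are independent: every cell factors, so I(X;Y) = 0 bits.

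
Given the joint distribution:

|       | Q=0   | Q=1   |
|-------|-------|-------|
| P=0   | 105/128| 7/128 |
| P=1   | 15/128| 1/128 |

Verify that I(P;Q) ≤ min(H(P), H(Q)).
Marginal P(P) (row sums):
  P(P=0) = 105/128 + 7/128 = 7/8
  P(P=1) = 15/128 + 1/128 = 1/8
Marginal P(Q) (column sums):
  P(Q=0) = 105/128 + 15/128 = 15/16
  P(Q=1) = 7/128 + 1/128 = 1/16

H(P) = -[(7/8)·log₂(7/8) + (1/8)·log₂(1/8)]
  = 0.1686 + 0.3750
  = 0.5436 bits
H(Q) = -[(15/16)·log₂(15/16) + (1/16)·log₂(1/16)]
  = 0.0873 + 0.2500
  = 0.3373 bits
H(P,Q) = -[(105/128)·log₂(105/128) + (7/128)·log₂(7/128) + (15/128)·log₂(15/128) + (1/128)·log₂(1/128)]
  = 0.2344 + 0.2293 + 0.3625 + 0.0547
  = 0.8809 bits

I(P;Q) = H(P) + H(Q) - H(P,Q)
  = 0.5436 + 0.3373 - 0.8809
  = 0.0000 bits

min(H(P), H(Q)) = min(0.5436, 0.3373) = 0.3373 bits
Since 0.0000 ≤ 0.3373, the bound is satisfied ✓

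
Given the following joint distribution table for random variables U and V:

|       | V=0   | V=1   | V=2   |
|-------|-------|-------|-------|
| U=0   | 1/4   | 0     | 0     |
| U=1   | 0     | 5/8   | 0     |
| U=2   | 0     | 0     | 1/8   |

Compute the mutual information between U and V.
Marginal P(U) (row sums):
  P(U=0) = 1/4 + 0 + 0 = 1/4
  P(U=1) = 0 + 5/8 + 0 = 5/8
  P(U=2) = 0 + 0 + 1/8 = 1/8
Marginal P(V) (column sums):
  P(V=0) = 1/4 + 0 + 0 = 1/4
  P(V=1) = 0 + 5/8 + 0 = 5/8
  P(V=2) = 0 + 0 + 1/8 = 1/8

H(U) = -[(1/4)·log₂(1/4) + (5/8)·log₂(5/8) + (1/8)·log₂(1/8)]
  = 0.5000 + 0.4238 + 0.3750
  = 1.2988 bits
H(V) = -[(1/4)·log₂(1/4) + (5/8)·log₂(5/8) + (1/8)·log₂(1/8)]
  = 0.5000 + 0.4238 + 0.3750
  = 1.2988 bits
H(U,V) = -[(1/4)·log₂(1/4) + (5/8)·log₂(5/8) + (1/8)·log₂(1/8)]
  = 0.5000 + 0.4238 + 0.3750
  = 1.2988 bits

I(U;V) = H(U) + H(V) - H(U,V)
  = 1.2988 + 1.2988 - 1.2988
  = 1.2988 bits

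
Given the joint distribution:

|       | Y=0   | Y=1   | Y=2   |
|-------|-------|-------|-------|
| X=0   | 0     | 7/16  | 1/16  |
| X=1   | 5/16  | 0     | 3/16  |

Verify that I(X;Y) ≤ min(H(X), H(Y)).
Marginal P(X) (row sums):
  P(X=0) = 0 + 7/16 + 1/16 = 1/2
  P(X=1) = 5/16 + 0 + 3/16 = 1/2
Marginal P(Y) (column sums):
  P(Y=0) = 0 + 5/16 = 5/16
  P(Y=1) = 7/16 + 0 = 7/16
  P(Y=2) = 1/16 + 3/16 = 1/4

H(X) = -[(1/2)·log₂(1/2) + (1/2)·log₂(1/2)]
  = 0.5000 + 0.5000
  = 1.0000 bits
H(Y) = -[(5/16)·log₂(5/16) + (7/16)·log₂(7/16) + (1/4)·log₂(1/4)]
  = 0.5244 + 0.5218 + 0.5000
  = 1.5462 bits
H(X,Y) = -[(7/16)·log₂(7/16) + (1/16)·log₂(1/16) + (5/16)·log₂(5/16) + (3/16)·log₂(3/16)]
  = 0.5218 + 0.2500 + 0.5244 + 0.4528
  = 1.7490 bits

I(X;Y) = H(X) + H(Y) - H(X,Y)
  = 1.0000 + 1.5462 - 1.7490
  = 0.7972 bits

min(H(X), H(Y)) = min(1.0000, 1.5462) = 1.0000 bits
Since 0.7972 ≤ 1.0000, the bound is satisfied ✓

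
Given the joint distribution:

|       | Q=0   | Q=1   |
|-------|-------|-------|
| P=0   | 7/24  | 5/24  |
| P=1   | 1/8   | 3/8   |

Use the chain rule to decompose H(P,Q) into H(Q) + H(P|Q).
By the chain rule: H(P,Q) = H(Q) + H(P|Q)

Marginal P(Q) (column sums):
  P(Q=0) = 7/24 + 1/8 = 5/12
  P(Q=1) = 5/24 + 3/8 = 7/12
H(Q) = -[(5/12)·log₂(5/12) + (7/12)·log₂(7/12)]
  = 0.5263 + 0.4536
  = 0.9799 bits
H(P|Q) = -Σ P(P,Q)·log₂ P(P|Q), where P(P|Q) = P(P,Q) / P(Q)
  (P=0,Q=0): P(P|Q) = (7/24)/(5/12) = 7/10;  -(7/24)·log₂(7/10) = 0.1501
  (P=0,Q=1): P(P|Q) = (5/24)/(7/12) = 5/14;  -(5/24)·log₂(5/14) = 0.3095
  (P=1,Q=0): P(P|Q) = (1/8)/(5/12) = 3/10;  -(1/8)·log₂(3/10) = 0.2171
  (P=1,Q=1): P(P|Q) = (3/8)/(7/12) = 9/14;  -(3/8)·log₂(9/14) = 0.2390
H(P|Q) = 0.1501 + 0.3095 + 0.2171 + 0.2390
  = 0.9157 bits

H(P,Q) = H(Q) + H(P|Q) = 0.9799 + 0.9157 = 1.8956 bits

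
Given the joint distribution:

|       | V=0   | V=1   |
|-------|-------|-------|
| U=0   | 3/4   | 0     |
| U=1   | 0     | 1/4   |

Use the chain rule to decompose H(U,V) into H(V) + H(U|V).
By the chain rule: H(U,V) = H(V) + H(U|V)

Marginal P(V) (column sums):
  P(V=0) = 3/4 + 0 = 3/4
  P(V=1) = 0 + 1/4 = 1/4
H(V) = -[(3/4)·log₂(3/4) + (1/4)·log₂(1/4)]
  = 0.3113 + 0.5000
  = 0.8113 bits
H(U|V) = -Σ P(U,V)·log₂ P(U|V), where P(U|V) = P(U,V) / P(V)
  (cells with P(U,V) = 0 contribute 0)
  (U=0,V=0): P(U|V) = (3/4)/(3/4) = 1;  -(3/4)·log₂(1) = 0.0000
  (U=1,V=1): P(U|V) = (1/4)/(1/4) = 1;  -(1/4)·log₂(1) = 0.0000
H(U|V) = 0.0000 + 0.0000
  = 0.0000 bits

H(U,V) = H(V) + H(U|V) = 0.8113 + 0.0000 = 0.8113 bits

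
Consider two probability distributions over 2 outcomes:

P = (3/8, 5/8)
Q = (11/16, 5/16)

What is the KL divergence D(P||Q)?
D(P||Q) = Σ P(i) log₂(P(i)/Q(i))
  i=0: (3/8) × log₂((3/8)/(11/16)) = (3/8) × log₂(6/11) = -0.3279
  i=1: (5/8) × log₂((5/8)/(5/16)) = (5/8) × log₂(2) = 0.6250
D(P||Q) = -0.3279 + 0.6250
  = 0.2971 bits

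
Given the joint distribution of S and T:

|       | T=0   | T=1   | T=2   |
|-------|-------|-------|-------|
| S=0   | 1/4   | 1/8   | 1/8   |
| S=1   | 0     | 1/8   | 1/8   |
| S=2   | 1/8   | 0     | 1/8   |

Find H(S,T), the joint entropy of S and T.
H(S,T) = -Σ P(S,T) log₂ P(S,T), summed over the non-zero cells:
H(S,T) = -[(1/4)·log₂(1/4) + (1/8)·log₂(1/8) + (1/8)·log₂(1/8) + (1/8)·log₂(1/8) + (1/8)·log₂(1/8) + (1/8)·log₂(1/8) + (1/8)·log₂(1/8)]
  = 0.5000 + 0.3750 + 0.3750 + 0.3750 + 0.3750 + 0.3750 + 0.3750
  = 2.7500 bits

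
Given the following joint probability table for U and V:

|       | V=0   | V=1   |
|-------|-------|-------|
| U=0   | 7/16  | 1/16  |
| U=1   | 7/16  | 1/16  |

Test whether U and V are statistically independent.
Marginal P(U) (row sums):
  P(U=0) = 7/16 + 1/16 = 1/2
  P(U=1) = 7/16 + 1/16 = 1/2
Marginal P(V) (column sums):
  P(V=0) = 7/16 + 7/16 = 7/8
  P(V=1) = 1/16 + 1/16 = 1/8

U and V are independent iff P(U=i,V=j) = P(U=i)·P(V=j) for every cell.
  P(U=0)·P(V=0) = 1/2 × 7/8 = 7/16 = P(U=0,V=0) ✓
  P(U=0)·P(V=1) = 1/2 × 1/8 = 1/16 = P(U=0,V=1) ✓
  P(U=1)·P(V=0) = 1/2 × 7/8 = 7/16 = P(U=1,V=0) ✓
  P(U=1)·P(V=1) = 1/2 × 1/8 = 1/16 = P(U=1,V=1) ✓

Yes, U and V are independent: every cell factors, so I(U;V) = 0 bits.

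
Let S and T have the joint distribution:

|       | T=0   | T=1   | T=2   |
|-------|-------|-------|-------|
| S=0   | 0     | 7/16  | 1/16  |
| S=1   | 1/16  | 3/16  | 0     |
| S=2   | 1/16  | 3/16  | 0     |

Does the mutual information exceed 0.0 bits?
Marginal P(S) (row sums):
  P(S=0) = 0 + 7/16 + 1/16 = 1/2
  P(S=1) = 1/16 + 3/16 + 0 = 1/4
  P(S=2) = 1/16 + 3/16 + 0 = 1/4
Marginal P(T) (column sums):
  P(T=0) = 0 + 1/16 + 1/16 = 1/8
  P(T=1) = 7/16 + 3/16 + 3/16 = 13/16
  P(T=2) = 1/16 + 0 + 0 = 1/16

H(S) = -[(1/2)·log₂(1/2) + (1/4)·log₂(1/4) + (1/4)·log₂(1/4)]
  = 0.5000 + 0.5000 + 0.5000
  = 1.5000 bits
H(T) = -[(1/8)·log₂(1/8) + (13/16)·log₂(13/16) + (1/16)·log₂(1/16)]
  = 0.3750 + 0.2434 + 0.2500
  = 0.8684 bits
H(S,T) = -[(7/16)·log₂(7/16) + (1/16)·log₂(1/16) + (1/16)·log₂(1/16) + (3/16)·log₂(3/16) + (1/16)·log₂(1/16) + (3/16)·log₂(3/16)]
  = 0.5218 + 0.2500 + 0.2500 + 0.4528 + 0.2500 + 0.4528
  = 2.1774 bits

I(S;T) = H(S) + H(T) - H(S,T)
  = 1.5000 + 0.8684 - 2.1774
  = 0.1910 bits

Yes. I(S;T) = 0.1910 bits, which is > 0.0 bits.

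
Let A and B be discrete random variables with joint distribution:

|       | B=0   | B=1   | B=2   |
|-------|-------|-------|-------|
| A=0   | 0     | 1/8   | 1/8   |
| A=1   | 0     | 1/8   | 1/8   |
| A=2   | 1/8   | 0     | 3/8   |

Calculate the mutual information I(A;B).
Marginal P(A) (row sums):
  P(A=0) = 0 + 1/8 + 1/8 = 1/4
  P(A=1) = 0 + 1/8 + 1/8 = 1/4
  P(A=2) = 1/8 + 0 + 3/8 = 1/2
Marginal P(B) (column sums):
  P(B=0) = 0 + 0 + 1/8 = 1/8
  P(B=1) = 1/8 + 1/8 + 0 = 1/4
  P(B=2) = 1/8 + 1/8 + 3/8 = 5/8

H(A) = -[(1/4)·log₂(1/4) + (1/4)·log₂(1/4) + (1/2)·log₂(1/2)]
  = 0.5000 + 0.5000 + 0.5000
  = 1.5000 bits
H(B) = -[(1/8)·log₂(1/8) + (1/4)·log₂(1/4) + (5/8)·log₂(5/8)]
  = 0.3750 + 0.5000 + 0.4238
  = 1.2988 bits
H(A,B) = -[(1/8)·log₂(1/8) + (1/8)·log₂(1/8) + (1/8)·log₂(1/8) + (1/8)·log₂(1/8) + (1/8)·log₂(1/8) + (3/8)·log₂(3/8)]
  = 0.3750 + 0.3750 + 0.3750 + 0.3750 + 0.3750 + 0.5306
  = 2.4056 bits

I(A;B) = H(A) + H(B) - H(A,B)
  = 1.5000 + 1.2988 - 2.4056
  = 0.3932 bits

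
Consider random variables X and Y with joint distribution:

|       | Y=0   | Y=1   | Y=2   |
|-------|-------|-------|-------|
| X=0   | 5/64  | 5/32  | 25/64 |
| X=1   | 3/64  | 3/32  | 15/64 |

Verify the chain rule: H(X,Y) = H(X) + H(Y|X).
Left side:
H(X,Y) = -[(5/64)·log₂(5/64) + (5/32)·log₂(5/32) + (25/64)·log₂(25/64) + (3/64)·log₂(3/64) + (3/32)·log₂(3/32) + (15/64)·log₂(15/64)]
  = 0.2873 + 0.4184 + 0.5297 + 0.2070 + 0.3202 + 0.4906
  = 2.2532 bits

Right side:
Marginal P(X) (row sums):
  P(X=0) = 5/64 + 5/32 + 25/64 = 5/8
  P(X=1) = 3/64 + 3/32 + 15/64 = 3/8
H(X) = -[(5/8)·log₂(5/8) + (3/8)·log₂(3/8)]
  = 0.4238 + 0.5306
  = 0.9544 bits
H(Y|X) = -Σ P(X,Y)·log₂ P(Y|X), where P(Y|X) = P(X,Y) / P(X)
  (X=0,Y=0): P(Y|X) = (5/64)/(5/8) = 1/8;  -(5/64)·log₂(1/8) = 0.2344
  (X=0,Y=1): P(Y|X) = (5/32)/(5/8) = 1/4;  -(5/32)·log₂(1/4) = 0.3125
  (X=0,Y=2): P(Y|X) = (25/64)/(5/8) = 5/8;  -(25/64)·log₂(5/8) = 0.2649
  (X=1,Y=0): P(Y|X) = (3/64)/(3/8) = 1/8;  -(3/64)·log₂(1/8) = 0.1406
  (X=1,Y=1): P(Y|X) = (3/32)/(3/8) = 1/4;  -(3/32)·log₂(1/4) = 0.1875
  (X=1,Y=2): P(Y|X) = (15/64)/(3/8) = 5/8;  -(15/64)·log₂(5/8) = 0.1589
H(Y|X) = 0.2344 + 0.3125 + 0.2649 + 0.1406 + 0.1875 + 0.1589
  = 1.2988 bits
H(X) + H(Y|X) = 0.9544 + 1.2988 = 2.2532 bits

Both sides equal 2.2532 bits, so the chain rule holds ✓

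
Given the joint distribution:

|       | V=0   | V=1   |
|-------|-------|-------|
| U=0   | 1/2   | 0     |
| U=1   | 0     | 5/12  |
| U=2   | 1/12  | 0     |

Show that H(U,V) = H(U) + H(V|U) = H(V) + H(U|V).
Marginal P(U) (row sums):
  P(U=0) = 1/2 + 0 = 1/2
  P(U=1) = 0 + 5/12 = 5/12
  P(U=2) = 1/12 + 0 = 1/12
Marginal P(V) (column sums):
  P(V=0) = 1/2 + 0 + 1/12 = 7/12
  P(V=1) = 0 + 5/12 + 0 = 5/12

Decomposition 1: H(U) + H(V|U)
H(U) = -[(1/2)·log₂(1/2) + (5/12)·log₂(5/12) + (1/12)·log₂(1/12)]
  = 0.5000 + 0.5263 + 0.2987
  = 1.3250 bits
H(V|U) = -Σ P(U,V)·log₂ P(V|U), where P(V|U) = P(U,V) / P(U)
  (cells with P(U,V) = 0 contribute 0)
  (U=0,V=0): P(V|U) = (1/2)/(1/2) = 1;  -(1/2)·log₂(1) = 0.0000
  (U=1,V=1): P(V|U) = (5/12)/(5/12) = 1;  -(5/12)·log₂(1) = 0.0000
  (U=2,V=0): P(V|U) = (1/12)/(1/12) = 1;  -(1/12)·log₂(1) = 0.0000
H(V|U) = 0.0000 + 0.0000 + 0.0000
  = 0.0000 bits
H(U) + H(V|U) = 1.3250 + 0.0000 = 1.3250 bits

Decomposition 2: H(V) + H(U|V)
H(V) = -[(7/12)·log₂(7/12) + (5/12)·log₂(5/12)]
  = 0.4536 + 0.5263
  = 0.9799 bits
H(U|V) = -Σ P(U,V)·log₂ P(U|V), where P(U|V) = P(U,V) / P(V)
  (cells with P(U,V) = 0 contribute 0)
  (U=0,V=0): P(U|V) = (1/2)/(7/12) = 6/7;  -(1/2)·log₂(6/7) = 0.1112
  (U=1,V=1): P(U|V) = (5/12)/(5/12) = 1;  -(5/12)·log₂(1) = 0.0000
  (U=2,V=0): P(U|V) = (1/12)/(7/12) = 1/7;  -(1/12)·log₂(1/7) = 0.2339
H(U|V) = 0.1112 + 0.0000 + 0.2339
  = 0.3451 bits
H(V) + H(U|V) = 0.9799 + 0.3451 = 1.3250 bits

Direct computation of the joint entropy:
H(U,V) = -[(1/2)·log₂(1/2) + (5/12)·log₂(5/12) + (1/12)·log₂(1/12)]
  = 0.5000 + 0.5263 + 0.2987
  = 1.3250 bits

All three agree: H(U,V) = 1.3250 bits ✓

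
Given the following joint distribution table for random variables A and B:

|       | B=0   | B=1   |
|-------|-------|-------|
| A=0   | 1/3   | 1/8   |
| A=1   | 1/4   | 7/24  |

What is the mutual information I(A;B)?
Marginal P(A) (row sums):
  P(A=0) = 1/3 + 1/8 = 11/24
  P(A=1) = 1/4 + 7/24 = 13/24
Marginal P(B) (column sums):
  P(B=0) = 1/3 + 1/4 = 7/12
  P(B=1) = 1/8 + 7/24 = 5/12

H(A) = -[(11/24)·log₂(11/24) + (13/24)·log₂(13/24)]
  = 0.5159 + 0.4791
  = 0.9950 bits
H(B) = -[(7/12)·log₂(7/12) + (5/12)·log₂(5/12)]
  = 0.4536 + 0.5263
  = 0.9799 bits
H(A,B) = -[(1/3)·log₂(1/3) + (1/8)·log₂(1/8) + (1/4)·log₂(1/4) + (7/24)·log₂(7/24)]
  = 0.5283 + 0.3750 + 0.5000 + 0.5185
  = 1.9218 bits

I(A;B) = H(A) + H(B) - H(A,B)
  = 0.9950 + 0.9799 - 1.9218
  = 0.0531 bits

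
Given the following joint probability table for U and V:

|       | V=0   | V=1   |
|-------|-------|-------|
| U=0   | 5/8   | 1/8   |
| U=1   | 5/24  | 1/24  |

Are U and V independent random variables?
Marginal P(U) (row sums):
  P(U=0) = 5/8 + 1/8 = 3/4
  P(U=1) = 5/24 + 1/24 = 1/4
Marginal P(V) (column sums):
  P(V=0) = 5/8 + 5/24 = 5/6
  P(V=1) = 1/8 + 1/24 = 1/6

U and V are independent iff P(U=i,V=j) = P(U=i)·P(V=j) for every cell.
  P(U=0)·P(V=0) = 3/4 × 5/6 = 5/8 = P(U=0,V=0) ✓
  P(U=0)·P(V=1) = 3/4 × 1/6 = 1/8 = P(U=0,V=1) ✓
  P(U=1)·P(V=0) = 1/4 × 5/6 = 5/24 = P(U=1,V=0) ✓
  P(U=1)·P(V=1) = 1/4 × 1/6 = 1/24 = P(U=1,V=1) ✓

Yes, U and V are independent: every cell factors, so I(U;V) = 0 bits.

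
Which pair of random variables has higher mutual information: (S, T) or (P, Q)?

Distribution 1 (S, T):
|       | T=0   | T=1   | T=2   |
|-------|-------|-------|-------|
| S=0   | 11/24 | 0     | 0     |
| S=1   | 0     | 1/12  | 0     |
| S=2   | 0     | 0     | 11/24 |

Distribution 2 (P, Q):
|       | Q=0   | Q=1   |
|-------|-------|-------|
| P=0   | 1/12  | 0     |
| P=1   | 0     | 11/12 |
Distribution 1 (S, T):
Marginal P(S) (row sums):
  P(S=0) = 11/24 + 0 + 0 = 11/24
  P(S=1) = 0 + 1/12 + 0 = 1/12
  P(S=2) = 0 + 0 + 11/24 = 11/24
Marginal P(T) (column sums):
  P(T=0) = 11/24 + 0 + 0 = 11/24
  P(T=1) = 0 + 1/12 + 0 = 1/12
  P(T=2) = 0 + 0 + 11/24 = 11/24

H(S) = -[(11/24)·log₂(11/24) + (1/12)·log₂(1/12) + (11/24)·log₂(11/24)]
  = 0.5159 + 0.2987 + 0.5159
  = 1.3305 bits
H(T) = -[(11/24)·log₂(11/24) + (1/12)·log₂(1/12) + (11/24)·log₂(11/24)]
  = 0.5159 + 0.2987 + 0.5159
  = 1.3305 bits
H(S,T) = -[(11/24)·log₂(11/24) + (1/12)·log₂(1/12) + (11/24)·log₂(11/24)]
  = 0.5159 + 0.2987 + 0.5159
  = 1.3305 bits

I(S;T) = H(S) + H(T) - H(S,T)
  = 1.3305 + 1.3305 - 1.3305
  = 1.3305 bits

Distribution 2 (P, Q):
Marginal P(P) (row sums):
  P(P=0) = 1/12 + 0 = 1/12
  P(P=1) = 0 + 11/12 = 11/12
Marginal P(Q) (column sums):
  P(Q=0) = 1/12 + 0 = 1/12
  P(Q=1) = 0 + 11/12 = 11/12

H(P) = -[(1/12)·log₂(1/12) + (11/12)·log₂(11/12)]
  = 0.2987 + 0.1151
  = 0.4138 bits
H(Q) = -[(1/12)·log₂(1/12) + (11/12)·log₂(11/12)]
  = 0.2987 + 0.1151
  = 0.4138 bits
H(P,Q) = -[(1/12)·log₂(1/12) + (11/12)·log₂(11/12)]
  = 0.2987 + 0.1151
  = 0.4138 bits

I(P;Q) = H(P) + H(Q) - H(P,Q)
  = 0.4138 + 0.4138 - 0.4138
  = 0.4138 bits

I(S;T) = 1.3305 bits > I(P;Q) = 0.4138 bits, so (S, T) has the higher mutual information (stronger dependence).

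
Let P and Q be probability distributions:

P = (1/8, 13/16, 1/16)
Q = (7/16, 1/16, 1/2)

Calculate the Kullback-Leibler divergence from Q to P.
D(P||Q) = Σ P(i) log₂(P(i)/Q(i))
  i=0: (1/8) × log₂((1/8)/(7/16)) = (1/8) × log₂(2/7) = -0.2259
  i=1: (13/16) × log₂((13/16)/(1/16)) = (13/16) × log₂(13) = 3.0066
  i=2: (1/16) × log₂((1/16)/(1/2)) = (1/16) × log₂(1/8) = -0.1875
D(P||Q) = -0.2259 + 3.0066 - 0.1875
  = 2.5932 bits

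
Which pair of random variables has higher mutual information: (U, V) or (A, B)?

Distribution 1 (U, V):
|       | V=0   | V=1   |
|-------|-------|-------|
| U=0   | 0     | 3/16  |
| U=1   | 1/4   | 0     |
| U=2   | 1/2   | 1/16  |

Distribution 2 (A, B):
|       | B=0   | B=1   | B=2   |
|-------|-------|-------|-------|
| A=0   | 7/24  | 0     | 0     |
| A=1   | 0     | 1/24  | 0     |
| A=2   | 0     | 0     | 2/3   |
Distribution 1 (U, V):
Marginal P(U) (row sums):
  P(U=0) = 0 + 3/16 = 3/16
  P(U=1) = 1/4 + 0 = 1/4
  P(U=2) = 1/2 + 1/16 = 9/16
Marginal P(V) (column sums):
  P(V=0) = 0 + 1/4 + 1/2 = 3/4
  P(V=1) = 3/16 + 0 + 1/16 = 1/4

H(U) = -[(3/16)·log₂(3/16) + (1/4)·log₂(1/4) + (9/16)·log₂(9/16)]
  = 0.4528 + 0.5000 + 0.4669
  = 1.4197 bits
H(V) = -[(3/4)·log₂(3/4) + (1/4)·log₂(1/4)]
  = 0.3113 + 0.5000
  = 0.8113 bits
H(U,V) = -[(3/16)·log₂(3/16) + (1/4)·log₂(1/4) + (1/2)·log₂(1/2) + (1/16)·log₂(1/16)]
  = 0.4528 + 0.5000 + 0.5000 + 0.2500
  = 1.7028 bits

I(U;V) = H(U) + H(V) - H(U,V)
  = 1.4197 + 0.8113 - 1.7028
  = 0.5282 bits

Distribution 2 (A, B):
Marginal P(A) (row sums):
  P(A=0) = 7/24 + 0 + 0 = 7/24
  P(A=1) = 0 + 1/24 + 0 = 1/24
  P(A=2) = 0 + 0 + 2/3 = 2/3
Marginal P(B) (column sums):
  P(B=0) = 7/24 + 0 + 0 = 7/24
  P(B=1) = 0 + 1/24 + 0 = 1/24
  P(B=2) = 0 + 0 + 2/3 = 2/3

H(A) = -[(7/24)·log₂(7/24) + (1/24)·log₂(1/24) + (2/3)·log₂(2/3)]
  = 0.5185 + 0.1910 + 0.3900
  = 1.0995 bits
H(B) = -[(7/24)·log₂(7/24) + (1/24)·log₂(1/24) + (2/3)·log₂(2/3)]
  = 0.5185 + 0.1910 + 0.3900
  = 1.0995 bits
H(A,B) = -[(7/24)·log₂(7/24) + (1/24)·log₂(1/24) + (2/3)·log₂(2/3)]
  = 0.5185 + 0.1910 + 0.3900
  = 1.0995 bits

I(A;B) = H(A) + H(B) - H(A,B)
  = 1.0995 + 1.0995 - 1.0995
  = 1.0995 bits

I(A;B) = 1.0995 bits > I(U;V) = 0.5282 bits, so (A, B) has the higher mutual information (stronger dependence).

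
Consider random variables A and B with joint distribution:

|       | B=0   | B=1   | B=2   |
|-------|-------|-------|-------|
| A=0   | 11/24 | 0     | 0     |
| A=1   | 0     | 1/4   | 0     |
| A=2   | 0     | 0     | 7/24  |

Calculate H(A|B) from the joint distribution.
Marginal P(B) (column sums):
  P(B=0) = 11/24 + 0 + 0 = 11/24
  P(B=1) = 0 + 1/4 + 0 = 1/4
  P(B=2) = 0 + 0 + 7/24 = 7/24

H(A|B) = -Σ P(A,B)·log₂ P(A|B), where P(A|B) = P(A,B) / P(B)
  (cells with P(A,B) = 0 contribute 0)
  (A=0,B=0): P(A|B) = (11/24)/(11/24) = 1;  -(11/24)·log₂(1) = 0.0000
  (A=1,B=1): P(A|B) = (1/4)/(1/4) = 1;  -(1/4)·log₂(1) = 0.0000
  (A=2,B=2): P(A|B) = (7/24)/(7/24) = 1;  -(7/24)·log₂(1) = 0.0000
H(A|B) = 0.0000 + 0.0000 + 0.0000
  = 0.0000 bits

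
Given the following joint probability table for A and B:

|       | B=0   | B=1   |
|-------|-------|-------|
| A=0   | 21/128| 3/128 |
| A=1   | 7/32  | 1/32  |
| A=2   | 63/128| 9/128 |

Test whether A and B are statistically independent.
Marginal P(A) (row sums):
  P(A=0) = 21/128 + 3/128 = 3/16
  P(A=1) = 7/32 + 1/32 = 1/4
  P(A=2) = 63/128 + 9/128 = 9/16
Marginal P(B) (column sums):
  P(B=0) = 21/128 + 7/32 + 63/128 = 7/8
  P(B=1) = 3/128 + 1/32 + 9/128 = 1/8

A and B are independent iff P(A=i,B=j) = P(A=i)·P(B=j) for every cell.
  P(A=0)·P(B=0) = 3/16 × 7/8 = 21/128 = P(A=0,B=0) ✓
  P(A=0)·P(B=1) = 3/16 × 1/8 = 3/128 = P(A=0,B=1) ✓
  P(A=1)·P(B=0) = 1/4 × 7/8 = 7/32 = P(A=1,B=0) ✓
  P(A=1)·P(B=1) = 1/4 × 1/8 = 1/32 = P(A=1,B=1) ✓
  P(A=2)·P(B=0) = 9/16 × 7/8 = 63/128 = P(A=2,B=0) ✓
  P(A=2)·P(B=1) = 9/16 × 1/8 = 9/128 = P(A=2,B=1) ✓

Yes, A and B are independent: every cell factors, so I(A;B) = 0 bits.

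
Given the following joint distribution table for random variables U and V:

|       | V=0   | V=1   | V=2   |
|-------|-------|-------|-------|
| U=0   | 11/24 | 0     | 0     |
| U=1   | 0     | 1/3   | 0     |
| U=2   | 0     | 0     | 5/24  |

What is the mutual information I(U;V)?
Marginal P(U) (row sums):
  P(U=0) = 11/24 + 0 + 0 = 11/24
  P(U=1) = 0 + 1/3 + 0 = 1/3
  P(U=2) = 0 + 0 + 5/24 = 5/24
Marginal P(V) (column sums):
  P(V=0) = 11/24 + 0 + 0 = 11/24
  P(V=1) = 0 + 1/3 + 0 = 1/3
  P(V=2) = 0 + 0 + 5/24 = 5/24

H(U) = -[(11/24)·log₂(11/24) + (1/3)·log₂(1/3) + (5/24)·log₂(5/24)]
  = 0.5159 + 0.5283 + 0.4715
  = 1.5157 bits
H(V) = -[(11/24)·log₂(11/24) + (1/3)·log₂(1/3) + (5/24)·log₂(5/24)]
  = 0.5159 + 0.5283 + 0.4715
  = 1.5157 bits
H(U,V) = -[(11/24)·log₂(11/24) + (1/3)·log₂(1/3) + (5/24)·log₂(5/24)]
  = 0.5159 + 0.5283 + 0.4715
  = 1.5157 bits

I(U;V) = H(U) + H(V) - H(U,V)
  = 1.5157 + 1.5157 - 1.5157
  = 1.5157 bits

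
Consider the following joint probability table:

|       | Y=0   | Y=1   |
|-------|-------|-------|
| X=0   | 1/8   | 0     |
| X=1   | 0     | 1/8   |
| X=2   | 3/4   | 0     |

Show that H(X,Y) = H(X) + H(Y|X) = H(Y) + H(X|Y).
Marginal P(X) (row sums):
  P(X=0) = 1/8 + 0 = 1/8
  P(X=1) = 0 + 1/8 = 1/8
  P(X=2) = 3/4 + 0 = 3/4
Marginal P(Y) (column sums):
  P(Y=0) = 1/8 + 0 + 3/4 = 7/8
  P(Y=1) = 0 + 1/8 + 0 = 1/8

Decomposition 1: H(X) + H(Y|X)
H(X) = -[(1/8)·log₂(1/8) + (1/8)·log₂(1/8) + (3/4)·log₂(3/4)]
  = 0.3750 + 0.3750 + 0.3113
  = 1.0613 bits
H(Y|X) = -Σ P(X,Y)·log₂ P(Y|X), where P(Y|X) = P(X,Y) / P(X)
  (cells with P(X,Y) = 0 contribute 0)
  (X=0,Y=0): P(Y|X) = (1/8)/(1/8) = 1;  -(1/8)·log₂(1) = 0.0000
  (X=1,Y=1): P(Y|X) = (1/8)/(1/8) = 1;  -(1/8)·log₂(1) = 0.0000
  (X=2,Y=0): P(Y|X) = (3/4)/(3/4) = 1;  -(3/4)·log₂(1) = 0.0000
H(Y|X) = 0.0000 + 0.0000 + 0.0000
  = 0.0000 bits
H(X) + H(Y|X) = 1.0613 + 0.0000 = 1.0613 bits

Decomposition 2: H(Y) + H(X|Y)
H(Y) = -[(7/8)·log₂(7/8) + (1/8)·log₂(1/8)]
  = 0.1686 + 0.3750
  = 0.5436 bits
H(X|Y) = -Σ P(X,Y)·log₂ P(X|Y), where P(X|Y) = P(X,Y) / P(Y)
  (cells with P(X,Y) = 0 contribute 0)
  (X=0,Y=0): P(X|Y) = (1/8)/(7/8) = 1/7;  -(1/8)·log₂(1/7) = 0.3509
  (X=1,Y=1): P(X|Y) = (1/8)/(1/8) = 1;  -(1/8)·log₂(1) = 0.0000
  (X=2,Y=0): P(X|Y) = (3/4)/(7/8) = 6/7;  -(3/4)·log₂(6/7) = 0.1668
H(X|Y) = 0.3509 + 0.0000 + 0.1668
  = 0.5177 bits
H(Y) + H(X|Y) = 0.5436 + 0.5177 = 1.0613 bits

Direct computation of the joint entropy:
H(X,Y) = -[(1/8)·log₂(1/8) + (1/8)·log₂(1/8) + (3/4)·log₂(3/4)]
  = 0.3750 + 0.3750 + 0.3113
  = 1.0613 bits

All three agree: H(X,Y) = 1.0613 bits ✓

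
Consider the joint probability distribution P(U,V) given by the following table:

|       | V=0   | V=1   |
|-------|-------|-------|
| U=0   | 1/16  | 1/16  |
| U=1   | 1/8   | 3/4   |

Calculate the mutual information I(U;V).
Marginal P(U) (row sums):
  P(U=0) = 1/16 + 1/16 = 1/8
  P(U=1) = 1/8 + 3/4 = 7/8
Marginal P(V) (column sums):
  P(V=0) = 1/16 + 1/8 = 3/16
  P(V=1) = 1/16 + 3/4 = 13/16

H(U) = -[(1/8)·log₂(1/8) + (7/8)·log₂(7/8)]
  = 0.3750 + 0.1686
  = 0.5436 bits
H(V) = -[(3/16)·log₂(3/16) + (13/16)·log₂(13/16)]
  = 0.4528 + 0.2434
  = 0.6962 bits
H(U,V) = -[(1/16)·log₂(1/16) + (1/16)·log₂(1/16) + (1/8)·log₂(1/8) + (3/4)·log₂(3/4)]
  = 0.2500 + 0.2500 + 0.3750 + 0.3113
  = 1.1863 bits

I(U;V) = H(U) + H(V) - H(U,V)
  = 0.5436 + 0.6962 - 1.1863
  = 0.0535 bits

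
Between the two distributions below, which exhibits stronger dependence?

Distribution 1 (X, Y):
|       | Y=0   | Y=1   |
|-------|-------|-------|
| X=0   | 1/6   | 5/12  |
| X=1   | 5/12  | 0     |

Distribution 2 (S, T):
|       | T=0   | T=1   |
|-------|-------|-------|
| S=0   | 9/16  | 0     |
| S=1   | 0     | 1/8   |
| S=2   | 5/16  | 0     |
Distribution 1 (X, Y):
Marginal P(X) (row sums):
  P(X=0) = 1/6 + 5/12 = 7/12
  P(X=1) = 5/12 + 0 = 5/12
Marginal P(Y) (column sums):
  P(Y=0) = 1/6 + 5/12 = 7/12
  P(Y=1) = 5/12 + 0 = 5/12

H(X) = -[(7/12)·log₂(7/12) + (5/12)·log₂(5/12)]
  = 0.4536 + 0.5263
  = 0.9799 bits
H(Y) = -[(7/12)·log₂(7/12) + (5/12)·log₂(5/12)]
  = 0.4536 + 0.5263
  = 0.9799 bits
H(X,Y) = -[(1/6)·log₂(1/6) + (5/12)·log₂(5/12) + (5/12)·log₂(5/12)]
  = 0.4308 + 0.5263 + 0.5263
  = 1.4834 bits

I(X;Y) = H(X) + H(Y) - H(X,Y)
  = 0.9799 + 0.9799 - 1.4834
  = 0.4764 bits

Distribution 2 (S, T):
Marginal P(S) (row sums):
  P(S=0) = 9/16 + 0 = 9/16
  P(S=1) = 0 + 1/8 = 1/8
  P(S=2) = 5/16 + 0 = 5/16
Marginal P(T) (column sums):
  P(T=0) = 9/16 + 0 + 5/16 = 7/8
  P(T=1) = 0 + 1/8 + 0 = 1/8

H(S) = -[(9/16)·log₂(9/16) + (1/8)·log₂(1/8) + (5/16)·log₂(5/16)]
  = 0.4669 + 0.3750 + 0.5244
  = 1.3663 bits
H(T) = -[(7/8)·log₂(7/8) + (1/8)·log₂(1/8)]
  = 0.1686 + 0.3750
  = 0.5436 bits
H(S,T) = -[(9/16)·log₂(9/16) + (1/8)·log₂(1/8) + (5/16)·log₂(5/16)]
  = 0.4669 + 0.3750 + 0.5244
  = 1.3663 bits

I(S;T) = H(S) + H(T) - H(S,T)
  = 1.3663 + 0.5436 - 1.3663
  = 0.5436 bits

I(S;T) = 0.5436 bits > I(X;Y) = 0.4764 bits, so (S, T) has the higher mutual information (stronger dependence).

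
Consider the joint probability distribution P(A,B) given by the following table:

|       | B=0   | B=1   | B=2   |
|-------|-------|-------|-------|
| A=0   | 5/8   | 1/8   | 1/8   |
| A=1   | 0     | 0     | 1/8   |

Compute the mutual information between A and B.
Marginal P(A) (row sums):
  P(A=0) = 5/8 + 1/8 + 1/8 = 7/8
  P(A=1) = 0 + 0 + 1/8 = 1/8
Marginal P(B) (column sums):
  P(B=0) = 5/8 + 0 = 5/8
  P(B=1) = 1/8 + 0 = 1/8
  P(B=2) = 1/8 + 1/8 = 1/4

H(A) = -[(7/8)·log₂(7/8) + (1/8)·log₂(1/8)]
  = 0.1686 + 0.3750
  = 0.5436 bits
H(B) = -[(5/8)·log₂(5/8) + (1/8)·log₂(1/8) + (1/4)·log₂(1/4)]
  = 0.4238 + 0.3750 + 0.5000
  = 1.2988 bits
H(A,B) = -[(5/8)·log₂(5/8) + (1/8)·log₂(1/8) + (1/8)·log₂(1/8) + (1/8)·log₂(1/8)]
  = 0.4238 + 0.3750 + 0.3750 + 0.3750
  = 1.5488 bits

I(A;B) = H(A) + H(B) - H(A,B)
  = 0.5436 + 1.2988 - 1.5488
  = 0.2936 bits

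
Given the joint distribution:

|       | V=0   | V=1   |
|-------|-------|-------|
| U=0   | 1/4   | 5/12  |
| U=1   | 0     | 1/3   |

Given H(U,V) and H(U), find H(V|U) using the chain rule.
From the chain rule: H(U,V) = H(U) + H(V|U)
Therefore: H(V|U) = H(U,V) - H(U)

H(U,V) = -[(1/4)·log₂(1/4) + (5/12)·log₂(5/12) + (1/3)·log₂(1/3)]
  = 0.5000 + 0.5263 + 0.5283
  = 1.5546 bits
Marginal P(U) (row sums):
  P(U=0) = 1/4 + 5/12 = 2/3
  P(U=1) = 0 + 1/3 = 1/3
H(U) = -[(2/3)·log₂(2/3) + (1/3)·log₂(1/3)]
  = 0.3900 + 0.5283
  = 0.9183 bits

H(V|U) = 1.5546 - 0.9183 = 0.6363 bits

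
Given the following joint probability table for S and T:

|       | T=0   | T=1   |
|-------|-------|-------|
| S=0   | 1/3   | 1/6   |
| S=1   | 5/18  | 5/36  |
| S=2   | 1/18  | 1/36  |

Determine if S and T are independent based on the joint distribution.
Marginal P(S) (row sums):
  P(S=0) = 1/3 + 1/6 = 1/2
  P(S=1) = 5/18 + 5/36 = 5/12
  P(S=2) = 1/18 + 1/36 = 1/12
Marginal P(T) (column sums):
  P(T=0) = 1/3 + 5/18 + 1/18 = 2/3
  P(T=1) = 1/6 + 5/36 + 1/36 = 1/3

S and T are independent iff P(S=i,T=j) = P(S=i)·P(T=j) for every cell.
  P(S=0)·P(T=0) = 1/2 × 2/3 = 1/3 = P(S=0,T=0) ✓
  P(S=0)·P(T=1) = 1/2 × 1/3 = 1/6 = P(S=0,T=1) ✓
  P(S=1)·P(T=0) = 5/12 × 2/3 = 5/18 = P(S=1,T=0) ✓
  P(S=1)·P(T=1) = 5/12 × 1/3 = 5/36 = P(S=1,T=1) ✓
  P(S=2)·P(T=0) = 1/12 × 2/3 = 1/18 = P(S=2,T=0) ✓
  P(S=2)·P(T=1) = 1/12 × 1/3 = 1/36 = P(S=2,T=1) ✓

Yes, S and T are independent: every cell factors, so I(S;T) = 0 bits.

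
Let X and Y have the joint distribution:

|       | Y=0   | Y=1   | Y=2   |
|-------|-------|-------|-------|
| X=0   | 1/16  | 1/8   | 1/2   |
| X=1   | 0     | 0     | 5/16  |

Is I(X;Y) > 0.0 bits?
Marginal P(X) (row sums):
  P(X=0) = 1/16 + 1/8 + 1/2 = 11/16
  P(X=1) = 0 + 0 + 5/16 = 5/16
Marginal P(Y) (column sums):
  P(Y=0) = 1/16 + 0 = 1/16
  P(Y=1) = 1/8 + 0 = 1/8
  P(Y=2) = 1/2 + 5/16 = 13/16

H(X) = -[(11/16)·log₂(11/16) + (5/16)·log₂(5/16)]
  = 0.3716 + 0.5244
  = 0.8960 bits
H(Y) = -[(1/16)·log₂(1/16) + (1/8)·log₂(1/8) + (13/16)·log₂(13/16)]
  = 0.2500 + 0.3750 + 0.2434
  = 0.8684 bits
H(X,Y) = -[(1/16)·log₂(1/16) + (1/8)·log₂(1/8) + (1/2)·log₂(1/2) + (5/16)·log₂(5/16)]
  = 0.2500 + 0.3750 + 0.5000 + 0.5244
  = 1.6494 bits

I(X;Y) = H(X) + H(Y) - H(X,Y)
  = 0.8960 + 0.8684 - 1.6494
  = 0.1150 bits

Yes. I(X;Y) = 0.1150 bits, which is > 0.0 bits.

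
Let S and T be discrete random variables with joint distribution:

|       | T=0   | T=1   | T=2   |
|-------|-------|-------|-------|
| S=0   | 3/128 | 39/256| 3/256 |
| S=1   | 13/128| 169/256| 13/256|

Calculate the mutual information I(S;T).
Marginal P(S) (row sums):
  P(S=0) = 3/128 + 39/256 + 3/256 = 3/16
  P(S=1) = 13/128 + 169/256 + 13/256 = 13/16
Marginal P(T) (column sums):
  P(T=0) = 3/128 + 13/128 = 1/8
  P(T=1) = 39/256 + 169/256 = 13/16
  P(T=2) = 3/256 + 13/256 = 1/16

H(S) = -[(3/16)·log₂(3/16) + (13/16)·log₂(13/16)]
  = 0.4528 + 0.2434
  = 0.6962 bits
H(T) = -[(1/8)·log₂(1/8) + (13/16)·log₂(13/16) + (1/16)·log₂(1/16)]
  = 0.3750 + 0.2434 + 0.2500
  = 0.8684 bits
H(S,T) = -[(3/128)·log₂(3/128) + (39/256)·log₂(39/256) + (3/256)·log₂(3/256) + (13/128)·log₂(13/128) + (169/256)·log₂(169/256) + (13/256)·log₂(13/256)]
  = 0.1269 + 0.4136 + 0.0752 + 0.3351 + 0.3955 + 0.2183
  = 1.5646 bits

I(S;T) = H(S) + H(T) - H(S,T)
  = 0.6962 + 0.8684 - 1.5646
  = 0.0000 bits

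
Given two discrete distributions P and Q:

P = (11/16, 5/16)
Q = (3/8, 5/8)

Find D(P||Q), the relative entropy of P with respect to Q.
D(P||Q) = Σ P(i) log₂(P(i)/Q(i))
  i=0: (11/16) × log₂((11/16)/(3/8)) = (11/16) × log₂(11/6) = 0.6012
  i=1: (5/16) × log₂((5/16)/(5/8)) = (5/16) × log₂(1/2) = -0.3125
D(P||Q) = 0.6012 - 0.3125
  = 0.2887 bits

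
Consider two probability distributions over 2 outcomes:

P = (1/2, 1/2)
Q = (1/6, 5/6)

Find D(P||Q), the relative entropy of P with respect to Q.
D(P||Q) = Σ P(i) log₂(P(i)/Q(i))
  i=0: (1/2) × log₂((1/2)/(1/6)) = (1/2) × log₂(3) = 0.7925
  i=1: (1/2) × log₂((1/2)/(5/6)) = (1/2) × log₂(3/5) = -0.3685
D(P||Q) = 0.7925 - 0.3685
  = 0.4240 bits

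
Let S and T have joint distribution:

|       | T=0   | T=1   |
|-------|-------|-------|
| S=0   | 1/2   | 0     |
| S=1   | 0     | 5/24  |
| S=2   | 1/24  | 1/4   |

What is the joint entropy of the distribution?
H(S,T) = -Σ P(S,T) log₂ P(S,T), summed over the non-zero cells:
H(S,T) = -[(1/2)·log₂(1/2) + (5/24)·log₂(5/24) + (1/24)·log₂(1/24) + (1/4)·log₂(1/4)]
  = 0.5000 + 0.4715 + 0.1910 + 0.5000
  = 1.6625 bits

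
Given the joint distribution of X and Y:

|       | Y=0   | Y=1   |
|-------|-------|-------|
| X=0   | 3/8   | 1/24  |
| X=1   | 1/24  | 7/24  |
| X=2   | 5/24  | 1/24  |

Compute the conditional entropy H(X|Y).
Marginal P(Y) (column sums):
  P(Y=0) = 3/8 + 1/24 + 5/24 = 5/8
  P(Y=1) = 1/24 + 7/24 + 1/24 = 3/8

H(X|Y) = -Σ P(X,Y)·log₂ P(X|Y), where P(X|Y) = P(X,Y) / P(Y)
  (X=0,Y=0): P(X|Y) = (3/8)/(5/8) = 3/5;  -(3/8)·log₂(3/5) = 0.2764
  (X=0,Y=1): P(X|Y) = (1/24)/(3/8) = 1/9;  -(1/24)·log₂(1/9) = 0.1321
  (X=1,Y=0): P(X|Y) = (1/24)/(5/8) = 1/15;  -(1/24)·log₂(1/15) = 0.1628
  (X=1,Y=1): P(X|Y) = (7/24)/(3/8) = 7/9;  -(7/24)·log₂(7/9) = 0.1057
  (X=2,Y=0): P(X|Y) = (5/24)/(5/8) = 1/3;  -(5/24)·log₂(1/3) = 0.3302
  (X=2,Y=1): P(X|Y) = (1/24)/(3/8) = 1/9;  -(1/24)·log₂(1/9) = 0.1321
H(X|Y) = 0.2764 + 0.1321 + 0.1628 + 0.1057 + 0.3302 + 0.1321
  = 1.1393 bits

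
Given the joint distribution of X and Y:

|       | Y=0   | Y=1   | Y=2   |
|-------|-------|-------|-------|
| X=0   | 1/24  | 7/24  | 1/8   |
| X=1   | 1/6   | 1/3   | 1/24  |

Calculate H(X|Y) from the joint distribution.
Marginal P(Y) (column sums):
  P(Y=0) = 1/24 + 1/6 = 5/24
  P(Y=1) = 7/24 + 1/3 = 5/8
  P(Y=2) = 1/8 + 1/24 = 1/6

H(X|Y) = -Σ P(X,Y)·log₂ P(X|Y), where P(X|Y) = P(X,Y) / P(Y)
  (X=0,Y=0): P(X|Y) = (1/24)/(5/24) = 1/5;  -(1/24)·log₂(1/5) = 0.0967
  (X=0,Y=1): P(X|Y) = (7/24)/(5/8) = 7/15;  -(7/24)·log₂(7/15) = 0.3207
  (X=0,Y=2): P(X|Y) = (1/8)/(1/6) = 3/4;  -(1/8)·log₂(3/4) = 0.0519
  (X=1,Y=0): P(X|Y) = (1/6)/(5/24) = 4/5;  -(1/6)·log₂(4/5) = 0.0537
  (X=1,Y=1): P(X|Y) = (1/3)/(5/8) = 8/15;  -(1/3)·log₂(8/15) = 0.3023
  (X=1,Y=2): P(X|Y) = (1/24)/(1/6) = 1/4;  -(1/24)·log₂(1/4) = 0.0833
H(X|Y) = 0.0967 + 0.3207 + 0.0519 + 0.0537 + 0.3023 + 0.0833
  = 0.9086 bits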